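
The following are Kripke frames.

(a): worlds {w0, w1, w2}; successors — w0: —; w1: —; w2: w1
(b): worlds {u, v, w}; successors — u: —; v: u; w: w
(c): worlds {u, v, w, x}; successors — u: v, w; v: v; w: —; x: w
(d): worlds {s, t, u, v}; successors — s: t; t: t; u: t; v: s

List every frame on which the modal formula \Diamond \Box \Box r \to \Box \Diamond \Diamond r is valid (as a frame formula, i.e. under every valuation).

This is the axiom for a generalized confluence (Geach) condition; its first-order frame correspondent is \forall x \forall y \forall z ((xRy \wedge xRz) \to \exists w (y R^2 w \wedge z R^2 w)).
(a): fails — w2Rw1, w2Rw1 but no w with w1R²w and w1R²w.
(b): fails — vRu, vRu but no t with uR²t and uR²t.
(c): fails — uRv, uRw but no t with vR²t and wR²t.
(d): holds.
Valid on: (d).

(d)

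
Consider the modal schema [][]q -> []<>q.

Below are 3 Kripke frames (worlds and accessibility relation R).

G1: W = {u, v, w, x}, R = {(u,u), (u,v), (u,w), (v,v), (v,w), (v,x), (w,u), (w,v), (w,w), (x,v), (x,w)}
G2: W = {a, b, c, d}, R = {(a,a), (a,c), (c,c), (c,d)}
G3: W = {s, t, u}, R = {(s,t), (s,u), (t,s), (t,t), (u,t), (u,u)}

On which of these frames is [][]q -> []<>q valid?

The schema corresponds to a generalized confluence (Geach) condition: forall x forall z (xRz -> exists w (x R^2 w & zRw)).
G1: holds.
G2: fails — cRd but no w with cR²w and dRw.
G3: holds.
Valid on: G1, G3.

G1, G3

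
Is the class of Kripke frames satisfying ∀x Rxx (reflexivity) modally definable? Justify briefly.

The condition is reflexivity. A defining modal formula is □p → p.
Suppose □p→p is valid. At any x set V(p)={w : Rxw}. Then □p holds at x, so p holds at x, i.e. Rxx.

Definable; □p → p defines it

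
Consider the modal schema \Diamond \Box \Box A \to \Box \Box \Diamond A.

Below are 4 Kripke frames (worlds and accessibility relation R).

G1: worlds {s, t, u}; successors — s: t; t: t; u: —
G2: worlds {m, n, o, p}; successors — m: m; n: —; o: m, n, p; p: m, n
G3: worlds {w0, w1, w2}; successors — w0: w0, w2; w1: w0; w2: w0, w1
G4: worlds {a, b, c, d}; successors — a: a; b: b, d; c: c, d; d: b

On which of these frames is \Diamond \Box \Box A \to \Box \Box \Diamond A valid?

Frame correspondent (Sahlqvist): \forall x \forall y \forall z ((xRy \wedge x R^2 z) \to \exists w (y R^2 w \wedge zRw)) — i.e. a generalized confluence (Geach) condition.
G1: satisfies the condition.
G2: fails — oRm, oR²n but no w with mR²w and nRw.
G3: satisfies the condition.
G4: satisfies the condition.
Valid on: G1, G3, G4.

G1, G3, G4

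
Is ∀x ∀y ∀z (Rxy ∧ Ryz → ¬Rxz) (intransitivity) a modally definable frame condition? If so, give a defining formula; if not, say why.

Not modally definable

If a class were modally definable it would be closed under surjective bounded morphisms (Goldblatt–Thomason).
The 5-cycle (worlds 0,1,2,3,4 with 0→1→2→3→4→0) is intransitive. Mapping every world to a single reflexive point • is a surjective bounded morphism; the reflexive point is not intransitive (R••∧R•• but R••).
So no modal formula (or set of formulas) defines exactly the intransitive frames.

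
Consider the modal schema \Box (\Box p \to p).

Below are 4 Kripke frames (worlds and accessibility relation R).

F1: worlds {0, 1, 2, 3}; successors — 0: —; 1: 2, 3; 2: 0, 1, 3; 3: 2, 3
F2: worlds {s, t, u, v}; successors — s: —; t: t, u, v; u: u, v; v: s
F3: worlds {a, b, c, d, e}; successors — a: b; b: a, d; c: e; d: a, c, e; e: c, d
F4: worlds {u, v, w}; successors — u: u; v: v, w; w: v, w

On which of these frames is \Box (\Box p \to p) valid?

F4

The schema corresponds to shift-reflexivity: \forall x \forall y (Rxy \to Ryy).
F1: fails — R32 but not R22.
F2: fails — Ruv but not Rvv.
F3: fails — Rdc but not Rcc.
F4: ✓.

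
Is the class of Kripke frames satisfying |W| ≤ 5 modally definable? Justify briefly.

Not modally definable

Any modally definable frame class is closed under disjoint unions.
Any modal formula valid on each of 6 disjoint one-world frames is valid on their disjoint union (validity is preserved under disjoint unions). Each one-world frame has |W|=1≤5, but the union has |W|=6.
So the class is not modally definable.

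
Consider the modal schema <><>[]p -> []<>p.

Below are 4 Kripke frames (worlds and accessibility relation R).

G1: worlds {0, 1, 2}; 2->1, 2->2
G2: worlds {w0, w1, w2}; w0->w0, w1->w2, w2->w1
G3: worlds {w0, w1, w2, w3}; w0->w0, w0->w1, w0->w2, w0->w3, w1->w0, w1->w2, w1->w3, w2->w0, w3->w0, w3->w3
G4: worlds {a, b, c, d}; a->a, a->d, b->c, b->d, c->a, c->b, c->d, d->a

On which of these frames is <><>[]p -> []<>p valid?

This is the axiom for a generalized confluence (Geach) condition; its first-order frame correspondent is forall x forall y forall z ((x R^2 y & xRz) -> exists w (yRw & zRw)).
G1: fails — 2R²1, 2R1 but no w with 1Rw and 1Rw.
G2: fails — w1R²w1, w1Rw2 but no w with w1Rw and w2Rw.
G3: satisfies the condition.
G4: fails — bR²b, bRd but no w with bRw and dRw.

G3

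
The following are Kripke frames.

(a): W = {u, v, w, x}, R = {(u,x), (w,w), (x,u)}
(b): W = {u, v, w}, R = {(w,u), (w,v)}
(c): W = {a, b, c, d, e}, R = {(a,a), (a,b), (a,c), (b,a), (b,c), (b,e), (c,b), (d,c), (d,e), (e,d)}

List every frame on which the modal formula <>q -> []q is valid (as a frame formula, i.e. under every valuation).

The schema corresponds to partial functionality: forall x forall y forall z (Rxy & Rxz -> y = z).
(a): ✓.
(b): fails — w sees both u and v.
(c): fails — a sees both a and b.
Valid on: (a).

(a)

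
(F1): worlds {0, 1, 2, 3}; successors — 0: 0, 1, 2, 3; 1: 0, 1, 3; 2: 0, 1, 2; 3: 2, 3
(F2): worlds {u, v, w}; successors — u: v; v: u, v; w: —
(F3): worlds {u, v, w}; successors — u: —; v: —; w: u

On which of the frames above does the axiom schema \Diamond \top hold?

(F1)

Frame correspondent (Sahlqvist): \forall x \exists y Rxy — i.e. seriality.
(F1): ✓.
(F2): fails — world w has no successor.
(F3): fails — world u has no successor.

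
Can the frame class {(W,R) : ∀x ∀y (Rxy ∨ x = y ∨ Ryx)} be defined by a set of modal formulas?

Not definable by any modal formula

Any modally definable frame class is closed under disjoint unions.
Take 2 disjoint single-world reflexive frames: each is trivially connected, but their disjoint union has 2 worlds with no edge between distinct components, so it is not connected.
So no modal formula (or set of formulas) defines exactly the connected frames.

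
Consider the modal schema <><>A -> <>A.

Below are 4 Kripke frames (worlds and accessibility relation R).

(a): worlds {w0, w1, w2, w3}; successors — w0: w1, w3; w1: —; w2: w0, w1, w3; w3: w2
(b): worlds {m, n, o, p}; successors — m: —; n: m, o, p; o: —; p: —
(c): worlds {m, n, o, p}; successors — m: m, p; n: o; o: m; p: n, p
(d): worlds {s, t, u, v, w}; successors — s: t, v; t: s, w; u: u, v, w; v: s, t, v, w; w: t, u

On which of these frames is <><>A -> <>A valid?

(b)

The schema corresponds to transitivity: forall x forall y forall z (Rxy & Ryz -> Rxz).
(a): fails — Rw3w2 and Rw2w1 but not Rw3w1.
(b): ✓.
(c): fails — Rom and Rmp but not Rop.
(d): fails — Ruv and Rvt but not Rut.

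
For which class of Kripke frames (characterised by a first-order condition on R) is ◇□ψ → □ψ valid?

the Euclidean property: ∀x ∀y ∀z (Rxy ∧ Rxz → Ryz)

Replacing ψ by ¬ψ and contraposing gives the equivalent schema ◇ψ → □◇ψ.
Suppose ◇ψ→□◇ψ is valid. Take Rxy, Rxz and set V(ψ)={y}. Then ◇ψ at x, so □◇ψ at x, so ◇ψ at z, so some w with Rzw has ψ; w=y, i.e. Rzy. By symmetry of the argument, Ryz.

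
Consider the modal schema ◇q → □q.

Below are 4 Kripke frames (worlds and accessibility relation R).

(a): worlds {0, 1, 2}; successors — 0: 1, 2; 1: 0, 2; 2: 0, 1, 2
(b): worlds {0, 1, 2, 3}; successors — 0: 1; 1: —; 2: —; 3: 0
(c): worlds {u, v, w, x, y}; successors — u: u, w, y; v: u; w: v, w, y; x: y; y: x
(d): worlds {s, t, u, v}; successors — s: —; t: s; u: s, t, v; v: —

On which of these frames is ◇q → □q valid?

The schema corresponds to partial functionality: ∀x ∀y ∀z (Rxy ∧ Rxz → y = z).
(a): fails — 0 sees both 1 and 2.
(b): condition met.
(c): fails — u sees both u and w.
(d): fails — u sees both s and t.
Valid on: (b).

(b)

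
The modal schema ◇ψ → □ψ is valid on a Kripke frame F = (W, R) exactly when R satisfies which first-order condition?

Partial functionality

This schema is the CD axiom.
It corresponds to partial functionality: ∀x ∀y ∀z (Rxy ∧ Rxz → y = z).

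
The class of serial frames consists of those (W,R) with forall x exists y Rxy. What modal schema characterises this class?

A defining formula is □q → ◇q (the D axiom).
Suppose □q→◇q is valid. At any x set V(q)=W. Then □q at x, so ◇q at x, so x has a successor.

□q → ◇q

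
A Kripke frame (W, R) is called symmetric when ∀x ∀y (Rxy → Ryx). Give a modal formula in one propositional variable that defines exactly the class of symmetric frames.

s → □◇s

A defining formula is s → □◇s (the B axiom).
Suppose s→□◇s is valid. Take Rxy and set V(s)={x}. Then s at x, so □◇s at x, so ◇s at y, so some z with Ryz has s; z=x, i.e. Ryx.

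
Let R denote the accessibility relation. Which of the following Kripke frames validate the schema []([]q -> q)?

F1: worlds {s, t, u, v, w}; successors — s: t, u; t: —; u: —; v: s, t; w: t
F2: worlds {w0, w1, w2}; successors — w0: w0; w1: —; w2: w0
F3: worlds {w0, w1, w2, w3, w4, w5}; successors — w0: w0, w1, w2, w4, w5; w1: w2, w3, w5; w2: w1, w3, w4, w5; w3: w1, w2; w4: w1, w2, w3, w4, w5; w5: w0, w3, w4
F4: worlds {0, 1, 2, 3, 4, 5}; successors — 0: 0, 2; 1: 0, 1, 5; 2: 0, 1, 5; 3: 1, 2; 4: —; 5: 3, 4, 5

F2

Frame correspondent (Sahlqvist): forall x forall y (Rxy -> Ryy) — i.e. shift-reflexivity.
F1: fails — Rwt but not Rtt.
F2: holds.
F3: fails — Rw3w1 but not Rw1w1.
F4: fails — R32 but not R22.
Valid on: F2.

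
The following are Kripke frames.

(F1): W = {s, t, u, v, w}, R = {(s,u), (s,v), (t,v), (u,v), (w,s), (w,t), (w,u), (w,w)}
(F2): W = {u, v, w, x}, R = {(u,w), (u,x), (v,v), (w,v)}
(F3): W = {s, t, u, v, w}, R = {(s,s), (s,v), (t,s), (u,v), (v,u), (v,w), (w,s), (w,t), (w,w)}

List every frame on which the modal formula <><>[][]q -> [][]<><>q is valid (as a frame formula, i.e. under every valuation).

(F2), (F3)

The schema corresponds to a generalized confluence (Geach) condition: forall x forall y forall z ((x R^2 y & x R^2 z) -> exists w (y R^2 w & z R^2 w)).
(F1): fails — sR²v, sR²v but no w* with vR²w* and vR²w*.
(F2): condition met.
(F3): condition met.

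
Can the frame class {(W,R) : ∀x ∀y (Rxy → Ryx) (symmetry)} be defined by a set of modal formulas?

Yes, by r → □◇r

The condition is symmetry. A defining modal formula is r → □◇r.
Suppose r→□◇r is valid. Take Rxy and set V(r)={x}. Then r at x, so □◇r at x, so ◇r at y, so some z with Ryz has r; z=x, i.e. Ryx.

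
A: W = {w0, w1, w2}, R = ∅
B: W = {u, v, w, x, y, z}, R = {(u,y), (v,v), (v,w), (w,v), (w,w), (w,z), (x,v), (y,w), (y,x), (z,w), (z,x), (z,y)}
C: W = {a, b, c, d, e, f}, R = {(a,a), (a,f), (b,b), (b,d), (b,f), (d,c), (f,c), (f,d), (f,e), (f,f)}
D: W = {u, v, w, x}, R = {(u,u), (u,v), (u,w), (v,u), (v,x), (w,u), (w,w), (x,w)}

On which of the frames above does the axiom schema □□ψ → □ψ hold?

The schema corresponds to density: ∀x ∀y (Rxy → ∃z (Rxz ∧ Rzy)).
A: condition met.
B: fails — Ryx but no t with Ryt and Rtx.
C: fails — Rdc but no z with Rdz and Rzc.
D: fails — Rvx but no z with Rvz and Rzx.
Valid on: A.

A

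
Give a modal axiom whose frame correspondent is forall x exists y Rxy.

The condition is seriality. The D schema □r → ◇r defines it.

□r → ◇r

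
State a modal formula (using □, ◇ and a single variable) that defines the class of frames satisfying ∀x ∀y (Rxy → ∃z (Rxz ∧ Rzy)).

This is density; the standard corresponding axiom is C4: □□r → □r.
Suppose □□r→□r is valid. Take Rxy and set V(r)={w : xR²w}. Then □□r at x, so □r at x, so r at y, i.e. ∃z(Rxz∧Rzy).

□□r → □r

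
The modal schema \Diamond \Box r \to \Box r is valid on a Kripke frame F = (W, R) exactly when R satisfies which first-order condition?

the Euclidean property

This is frame-equivalent to ◇r → □◇r (substitute ¬r for r and contrapose).
Suppose ◇r→□◇r is valid. Take Rxy, Rxz and set V(r)={y}. Then ◇r at x, so □◇r at x, so ◇r at z, so some w with Rzw has r; w=y, i.e. Rzy. By symmetry of the argument, Ryz.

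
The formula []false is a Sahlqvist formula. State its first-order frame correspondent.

□⊥ is valid iff no world has any successor (otherwise □⊥ fails at any world with one).

emptiness of R: forall x forall y ~Rxy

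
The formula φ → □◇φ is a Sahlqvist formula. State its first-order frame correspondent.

Suppose φ→□◇φ is valid. Take Rxy and set V(φ)={x}. Then φ at x, so □◇φ at x, so ◇φ at y, so some z with Ryz has φ; z=x, i.e. Ryx.

symmetry: ∀x ∀y (Rxy → Ryx)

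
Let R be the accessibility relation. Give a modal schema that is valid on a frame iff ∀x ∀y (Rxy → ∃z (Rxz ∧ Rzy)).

□□q → □q

The condition is density. The C4 schema □□q → □q defines it.
Suppose □□q→□q is valid. Take Rxy and set V(q)={w : xR²w}. Then □□q at x, so □q at x, so q at y, i.e. ∃z(Rxz∧Rzy).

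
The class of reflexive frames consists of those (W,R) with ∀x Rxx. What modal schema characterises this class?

□q → q

A defining formula is □q → q (the T axiom).
Suppose □q→q is valid. At any x set V(q)={w : Rxw}. Then □q holds at x, so q holds at x, i.e. Rxx.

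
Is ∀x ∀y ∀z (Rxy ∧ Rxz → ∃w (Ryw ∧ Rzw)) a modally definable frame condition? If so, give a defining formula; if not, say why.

Yes: it is convergence, defined by the .2 schema ◇□q → □◇q.
Suppose ◇□q→□◇q is valid. Take Rxy, Rxz and set V(q)={w : Ryw}. Then □q at y so ◇□q at x, so □◇q at x, so ◇q at z, giving w with Rzw and Ryw.

Yes — defined by ◇□q → □◇q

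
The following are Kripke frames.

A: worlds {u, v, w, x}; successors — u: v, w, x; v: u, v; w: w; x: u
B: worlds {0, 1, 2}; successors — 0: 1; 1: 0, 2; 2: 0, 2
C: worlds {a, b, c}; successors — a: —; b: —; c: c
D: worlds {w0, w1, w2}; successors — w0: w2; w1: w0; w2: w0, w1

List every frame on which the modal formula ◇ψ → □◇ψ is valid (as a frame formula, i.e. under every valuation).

This is the axiom for the Euclidean property; its first-order frame correspondent is ∀x ∀y ∀z (Rxy ∧ Rxz → Ryz).
A: fails — Ruv and Ruw but not Rvw.
B: fails — R01 and R01 but not R11.
C: holds.
D: fails — Rw0w2 and Rw0w2 but not Rw2w2.
Valid on: C.

C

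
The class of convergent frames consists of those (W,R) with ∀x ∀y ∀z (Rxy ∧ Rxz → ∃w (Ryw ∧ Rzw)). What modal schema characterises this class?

The condition is convergence. The .2 schema ◇□s → □◇s defines it.

◇□s → □◇s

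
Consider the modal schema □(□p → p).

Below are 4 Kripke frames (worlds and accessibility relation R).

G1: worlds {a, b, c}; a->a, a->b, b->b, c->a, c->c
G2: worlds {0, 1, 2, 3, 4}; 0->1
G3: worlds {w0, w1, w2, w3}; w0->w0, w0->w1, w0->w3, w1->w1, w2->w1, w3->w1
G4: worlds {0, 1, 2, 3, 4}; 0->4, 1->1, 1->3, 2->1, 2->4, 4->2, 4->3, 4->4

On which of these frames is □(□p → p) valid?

G1

The schema corresponds to shift-reflexivity: ∀x ∀y (Rxy → Ryy).
G1: ✓.
G2: fails — R01 but not R11.
G3: fails — Rw0w3 but not Rw3w3.
G4: fails — R43 but not R33.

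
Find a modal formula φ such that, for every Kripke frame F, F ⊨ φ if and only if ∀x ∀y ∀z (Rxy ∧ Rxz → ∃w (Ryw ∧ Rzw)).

◇□r → □◇r

This is convergence; the standard corresponding axiom is .2: ◇□r → □◇r.
Suppose ◇□r→□◇r is valid. Take Rxy, Rxz and set V(r)={w : Ryw}. Then □r at y so ◇□r at x, so □◇r at x, so ◇r at z, giving w with Rzw and Ryw.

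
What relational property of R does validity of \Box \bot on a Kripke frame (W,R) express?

□⊥ is valid iff no world has any successor (otherwise □⊥ fails at any world with one).
The converse is a direct semantic check.
Frame condition: \forall x \forall y \neg Rxy.

emptiness of R: \forall x \forall y \neg Rxy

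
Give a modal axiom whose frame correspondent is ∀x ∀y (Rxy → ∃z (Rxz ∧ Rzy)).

□□s → □s

A defining formula is □□s → □s (the C4 axiom).
Suppose □□s→□s is valid. Take Rxy and set V(s)={w : xR²w}. Then □□s at x, so □s at x, so s at y, i.e. ∃z(Rxz∧Rzy).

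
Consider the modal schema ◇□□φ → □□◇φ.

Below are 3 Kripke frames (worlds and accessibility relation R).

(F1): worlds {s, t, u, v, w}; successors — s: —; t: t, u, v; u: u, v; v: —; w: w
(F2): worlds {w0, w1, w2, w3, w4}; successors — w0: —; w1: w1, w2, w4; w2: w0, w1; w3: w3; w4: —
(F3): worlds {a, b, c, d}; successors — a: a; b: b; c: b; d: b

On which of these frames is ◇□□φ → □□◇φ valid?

Frame correspondent (Sahlqvist): ∀x ∀y ∀z ((xRy ∧ xR²z) → ∃w (yR²w ∧ zRw)) — i.e. a generalized confluence (Geach) condition.
(F1): fails — tRt, tR²v but no w* with tR²w* and vRw*.
(F2): fails — w1Rw1, w1R²w0 but no w with w1R²w and w0Rw.
(F3): satisfies the condition.

(F3)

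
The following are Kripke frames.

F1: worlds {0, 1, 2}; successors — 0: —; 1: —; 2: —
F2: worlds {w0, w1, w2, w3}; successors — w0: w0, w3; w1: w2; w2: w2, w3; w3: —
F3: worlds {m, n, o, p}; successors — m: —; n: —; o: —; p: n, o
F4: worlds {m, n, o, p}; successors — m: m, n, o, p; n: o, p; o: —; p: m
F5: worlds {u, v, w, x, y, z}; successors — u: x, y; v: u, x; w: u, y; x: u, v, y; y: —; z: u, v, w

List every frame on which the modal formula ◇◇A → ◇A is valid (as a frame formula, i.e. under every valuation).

F1, F3

Frame correspondent (Sahlqvist): ∀x ∀y ∀z (Rxy ∧ Ryz → Rxz) — i.e. transitivity.
F1: condition met.
F2: fails — Rw1w2 and Rw2w3 but not Rw1w3.
F3: condition met.
F4: fails — Rpm and Rmo but not Rpo.
F5: fails — Rwu and Rux but not Rwx.
Valid on: F1, F3.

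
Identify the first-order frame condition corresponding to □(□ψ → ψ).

Suppose □(□ψ→ψ) is valid. Take Rxy and set V(ψ)={w : Ryw}. Then at y, □ψ holds; since □(□ψ→ψ) at x, □ψ→ψ at y, so ψ at y, i.e. Ryy.
Conversely, on a frame with shift-reflexivity the schema holds at every world under every valuation.
Frame condition: ∀x ∀y (Rxy → Ryy).

shift-reflexivity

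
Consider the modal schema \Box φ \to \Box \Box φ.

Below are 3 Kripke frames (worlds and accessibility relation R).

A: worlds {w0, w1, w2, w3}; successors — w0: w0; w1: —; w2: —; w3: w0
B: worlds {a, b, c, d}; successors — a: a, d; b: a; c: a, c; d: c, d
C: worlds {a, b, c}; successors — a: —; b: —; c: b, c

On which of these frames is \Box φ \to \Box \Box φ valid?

A, C

Frame correspondent (Sahlqvist): \forall x \forall y \forall z (Rxy \wedge Ryz \to Rxz) — i.e. transitivity.
A: condition met.
B: fails — Rdc and Rca but not Rda.
C: condition met.
Valid on: A, C.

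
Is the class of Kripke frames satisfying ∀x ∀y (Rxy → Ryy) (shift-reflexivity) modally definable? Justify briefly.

The condition is shift-reflexivity. A defining modal formula is □(□p → p).

Yes, by □(□p → p)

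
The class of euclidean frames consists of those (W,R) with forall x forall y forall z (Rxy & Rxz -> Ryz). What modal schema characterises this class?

◇s → □◇s

The condition is the Euclidean property. The 5 schema ◇s → □◇s defines it.
Suppose ◇s→□◇s is valid. Take Rxy, Rxz and set V(s)={y}. Then ◇s at x, so □◇s at x, so ◇s at z, so some w with Rzw has s; w=y, i.e. Rzy. By symmetry of the argument, Ryz.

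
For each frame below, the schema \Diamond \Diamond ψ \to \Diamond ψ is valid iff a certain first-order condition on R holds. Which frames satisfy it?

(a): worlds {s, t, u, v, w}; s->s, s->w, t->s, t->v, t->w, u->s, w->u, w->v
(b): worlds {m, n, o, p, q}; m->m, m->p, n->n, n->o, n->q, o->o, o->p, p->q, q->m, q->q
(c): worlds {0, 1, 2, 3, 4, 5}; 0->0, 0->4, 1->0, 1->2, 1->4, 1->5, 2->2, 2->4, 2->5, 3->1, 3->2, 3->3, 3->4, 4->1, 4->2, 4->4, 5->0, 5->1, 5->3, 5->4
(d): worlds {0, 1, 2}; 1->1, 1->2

(d)

This is the axiom for transitivity; its first-order frame correspondent is \forall x \forall y \forall z (Rxy \wedge Ryz \to Rxz).
(a): fails — Rwu and Rus but not Rws.
(b): fails — Rop and Rpq but not Roq.
(c): fails — R53 and R32 but not R52.
(d): condition met.
Valid on: (d).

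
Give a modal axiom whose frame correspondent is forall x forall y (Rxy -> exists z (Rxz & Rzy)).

This is density; the standard corresponding axiom is C4: □□p → □p.
Suppose □□p→□p is valid. Take Rxy and set V(p)={w : xR²w}. Then □□p at x, so □p at x, so p at y, i.e. ∃z(Rxz∧Rzy).

□□p → □p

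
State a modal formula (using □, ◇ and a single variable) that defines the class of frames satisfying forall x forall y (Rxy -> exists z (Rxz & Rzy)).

□□s → □s

This is density; the standard corresponding axiom is C4: □□s → □s.
Suppose □□s→□s is valid. Take Rxy and set V(s)={w : xR²w}. Then □□s at x, so □s at x, so s at y, i.e. ∃z(Rxz∧Rzy).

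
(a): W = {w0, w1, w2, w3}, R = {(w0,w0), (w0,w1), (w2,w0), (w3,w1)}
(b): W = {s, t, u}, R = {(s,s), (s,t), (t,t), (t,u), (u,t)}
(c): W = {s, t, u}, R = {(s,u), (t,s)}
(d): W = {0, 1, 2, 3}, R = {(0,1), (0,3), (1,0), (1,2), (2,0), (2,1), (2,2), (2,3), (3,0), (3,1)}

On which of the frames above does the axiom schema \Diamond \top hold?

(b), (d)

The schema corresponds to seriality: \forall x \exists y Rxy.
(a): fails — world w1 has no successor.
(b): ✓.
(c): fails — world u has no successor.
(d): ✓.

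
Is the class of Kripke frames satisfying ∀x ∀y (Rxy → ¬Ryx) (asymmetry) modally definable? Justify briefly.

Not modally definable

Modal frame validity is preserved under surjective bounded morphisms.
The 4-cycle (worlds a,b,c,d with a→b→c→d→a) is asymmetric. Mapping every world to a single reflexive point • is a surjective bounded morphism, and the reflexive point is not asymmetric (R•• but asymmetry requires ¬R••).
Hence asymmetry is not modally definable.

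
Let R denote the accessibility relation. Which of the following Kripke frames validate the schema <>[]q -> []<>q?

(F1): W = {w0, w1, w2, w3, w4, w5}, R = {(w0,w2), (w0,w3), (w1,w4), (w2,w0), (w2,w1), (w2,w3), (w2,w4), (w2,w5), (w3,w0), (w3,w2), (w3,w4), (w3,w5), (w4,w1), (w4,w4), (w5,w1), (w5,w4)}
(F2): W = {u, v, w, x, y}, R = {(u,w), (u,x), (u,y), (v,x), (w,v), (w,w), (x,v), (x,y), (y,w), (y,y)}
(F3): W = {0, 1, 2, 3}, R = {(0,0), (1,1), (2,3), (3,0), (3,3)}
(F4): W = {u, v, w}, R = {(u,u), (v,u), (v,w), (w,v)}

This is the axiom for convergence; its first-order frame correspondent is forall x forall y forall z (Rxy & Rxz -> exists w (Ryw & Rzw)).
(F1): fails — Rw2w4 and Rw2w0 but w4 and w0 have no common successor.
(F2): fails — Rww and Rwv but w and v have no common successor.
(F3): satisfies the condition.
(F4): fails — Rvu and Rvw but u and w have no common successor.

(F3)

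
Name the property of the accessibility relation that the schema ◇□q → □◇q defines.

Suppose ◇□q→□◇q is valid. Take Rxy, Rxz and set V(q)={w : Ryw}. Then □q at y so ◇□q at x, so □◇q at x, so ◇q at z, giving w with Rzw and Ryw.

convergence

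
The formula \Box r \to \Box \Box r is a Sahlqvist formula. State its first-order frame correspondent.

This is the 4 axiom.
It corresponds to transitivity: \forall x \forall y \forall z (Rxy \wedge Ryz \to Rxz).

Transitivity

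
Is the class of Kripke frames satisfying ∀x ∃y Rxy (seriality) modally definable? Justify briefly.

The condition is seriality. A defining modal formula is □q → ◇q.
Suppose □q→◇q is valid. At any x set V(q)=W. Then □q at x, so ◇q at x, so x has a successor.

Definable; □q → ◇q defines it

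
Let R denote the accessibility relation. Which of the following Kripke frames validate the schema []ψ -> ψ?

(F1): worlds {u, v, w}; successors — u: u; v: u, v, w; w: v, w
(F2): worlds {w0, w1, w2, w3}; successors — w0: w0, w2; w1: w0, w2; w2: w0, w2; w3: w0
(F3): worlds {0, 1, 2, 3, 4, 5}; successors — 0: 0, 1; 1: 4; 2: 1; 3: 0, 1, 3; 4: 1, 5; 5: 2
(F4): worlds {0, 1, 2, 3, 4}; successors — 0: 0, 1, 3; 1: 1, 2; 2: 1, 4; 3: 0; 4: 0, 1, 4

Frame correspondent (Sahlqvist): forall x Rxx — i.e. reflexivity.
(F1): satisfies the condition.
(F2): fails — world w1 does not see itself.
(F3): fails — world 1 does not see itself.
(F4): fails — world 2 does not see itself.
Valid on: (F1).

(F1)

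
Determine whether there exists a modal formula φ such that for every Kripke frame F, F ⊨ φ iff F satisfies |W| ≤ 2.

Modal frame validity is preserved under disjoint unions.
Any modal formula valid on each of 3 disjoint one-world frames is valid on their disjoint union (validity is preserved under disjoint unions). Each one-world frame has |W|=1≤2, but the union has |W|=3.
Hence having at most 2 worlds is not modally definable.

No — not modally definable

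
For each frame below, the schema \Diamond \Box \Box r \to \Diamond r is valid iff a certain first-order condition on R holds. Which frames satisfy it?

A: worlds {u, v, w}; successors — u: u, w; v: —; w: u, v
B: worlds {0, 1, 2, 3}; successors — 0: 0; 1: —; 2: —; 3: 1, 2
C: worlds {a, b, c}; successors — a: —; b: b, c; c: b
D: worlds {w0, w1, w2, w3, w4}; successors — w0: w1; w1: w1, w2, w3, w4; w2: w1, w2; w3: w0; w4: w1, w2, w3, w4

This is the axiom for a generalized confluence (Geach) condition; its first-order frame correspondent is \forall x \forall y (xRy \to \exists w (y R^2 w \wedge xRw)).
A: fails — wRv but no t with vR²t and wRt.
B: fails — 3R1 but no w with 1R²w and 3Rw.
C: ✓.
D: fails — w3Rw0 but no w with w0R²w and w3Rw.

C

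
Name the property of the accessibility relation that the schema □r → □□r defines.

transitivity

Suppose □r→□□r is valid. Take Rxy, Ryz and set V(r)={w : Rxw}. Then □r at x, so □□r at x, so □r at y, so r at z, i.e. Rxz.
The converse is a direct semantic check.
So the correspondent is transitivity.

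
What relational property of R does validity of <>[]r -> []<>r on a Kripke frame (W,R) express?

convergence: forall x forall y forall z (Rxy & Rxz -> exists w (Ryw & Rzw))

Suppose ◇□r→□◇r is valid. Take Rxy, Rxz and set V(r)={w : Ryw}. Then □r at y so ◇□r at x, so □◇r at x, so ◇r at z, giving w with Rzw and Ryw.
The converse is a direct semantic check.
So the correspondent is convergence.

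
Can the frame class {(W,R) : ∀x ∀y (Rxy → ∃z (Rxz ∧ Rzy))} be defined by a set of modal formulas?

This is a Sahlqvist condition; the C4 axiom □□r → □r defines it.
Suppose □□r→□r is valid. Take Rxy and set V(r)={w : xR²w}. Then □□r at x, so □r at x, so r at y, i.e. ∃z(Rxz∧Rzy).

Yes, by □□r → □r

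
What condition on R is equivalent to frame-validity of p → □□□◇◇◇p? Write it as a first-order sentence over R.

∀x ∀z (xR³z → ∃w (x = w ∧ zR³w))

This is a Sahlqvist (Geach-type) schema ◇^0□^0p → □^3◇^3p.
Minimal-valuation argument: fix x; take any y with xR^0y and any z with xR^3z. Set V(p) to the set of worlds R-reachable from y in exactly 0 steps. Then □^0p holds at y, so the antecedent holds at x; validity forces ◇^3p at z, giving a w with zR^3w and yR^0w.
First-order correspondent: ∀x ∀z (xR³z → ∃w (x = w ∧ zR³w)).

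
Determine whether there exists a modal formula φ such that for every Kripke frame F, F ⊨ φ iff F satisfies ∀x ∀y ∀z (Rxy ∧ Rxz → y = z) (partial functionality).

The condition is partial functionality. A defining modal formula is ◇p → □p.
Suppose ◇p→□p is valid. Take Rxy, Rxz and set V(p)={y}. Then ◇p at x, so □p at x, so p at z, i.e. z=y.

Yes, by ◇p → □p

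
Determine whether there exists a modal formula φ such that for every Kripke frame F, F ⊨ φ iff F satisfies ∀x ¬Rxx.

Modal frame validity is preserved under surjective bounded morphisms.
The 3-cycle (worlds a,b,c with a→b→c→a) is irreflexive, and the map sending every world to a single reflexive point • is a surjective bounded morphism (forth: every edge maps to (•,•); back: every world has a successor). So any modal formula valid on the 3-cycle is also valid on the reflexive point, which is not irreflexive.
So the class is not modally definable.

Not modally definable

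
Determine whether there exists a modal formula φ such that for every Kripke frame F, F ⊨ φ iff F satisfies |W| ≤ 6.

No — not modally definable

Any modally definable frame class is closed under disjoint unions.
Any modal formula valid on each of 7 disjoint one-world frames is valid on their disjoint union (validity is preserved under disjoint unions). Each one-world frame has |W|=1≤6, but the union has |W|=7.
So no modal formula (or set of formulas) defines exactly the |W|≤6 frames.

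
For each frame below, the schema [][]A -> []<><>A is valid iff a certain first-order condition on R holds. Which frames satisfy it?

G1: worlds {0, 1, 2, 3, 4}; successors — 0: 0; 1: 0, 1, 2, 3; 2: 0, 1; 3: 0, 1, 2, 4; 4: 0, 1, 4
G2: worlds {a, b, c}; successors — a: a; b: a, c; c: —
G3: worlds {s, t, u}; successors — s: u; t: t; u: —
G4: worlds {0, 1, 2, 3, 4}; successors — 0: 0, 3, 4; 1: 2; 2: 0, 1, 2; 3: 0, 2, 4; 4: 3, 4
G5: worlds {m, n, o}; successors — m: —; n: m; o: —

G1, G4

The schema corresponds to a generalized confluence (Geach) condition: forall x forall z (xRz -> exists w (x R^2 w & z R^2 w)).
G1: ✓.
G2: fails — bRc but no w with bR²w and cR²w.
G3: fails — sRu but no w with sR²w and uR²w.
G4: ✓.
G5: fails — nRm but no w with nR²w and mR²w.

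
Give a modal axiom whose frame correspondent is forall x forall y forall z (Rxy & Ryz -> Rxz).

A defining formula is □ψ → □□ψ (the 4 axiom).
Suppose □ψ→□□ψ is valid. Take Rxy, Ryz and set V(ψ)={w : Rxw}. Then □ψ at x, so □□ψ at x, so □ψ at y, so ψ at z, i.e. Rxz.

□ψ → □□ψ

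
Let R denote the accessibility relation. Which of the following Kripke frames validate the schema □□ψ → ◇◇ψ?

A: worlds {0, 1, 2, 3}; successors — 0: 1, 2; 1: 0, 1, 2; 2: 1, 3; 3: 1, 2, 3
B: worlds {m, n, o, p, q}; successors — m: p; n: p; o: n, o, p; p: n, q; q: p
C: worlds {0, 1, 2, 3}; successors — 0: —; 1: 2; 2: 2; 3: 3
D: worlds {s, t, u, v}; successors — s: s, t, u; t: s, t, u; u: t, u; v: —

The schema corresponds to a generalized confluence (Geach) condition: ∀x ∃w (xR²w ∧ xR²w).
A: satisfies the condition.
B: satisfies the condition.
C: fails — at 0 but no w with 0R²w and 0R²w.
D: fails — at v but no w with vR²w and vR²w.
Valid on: A, B.

A, B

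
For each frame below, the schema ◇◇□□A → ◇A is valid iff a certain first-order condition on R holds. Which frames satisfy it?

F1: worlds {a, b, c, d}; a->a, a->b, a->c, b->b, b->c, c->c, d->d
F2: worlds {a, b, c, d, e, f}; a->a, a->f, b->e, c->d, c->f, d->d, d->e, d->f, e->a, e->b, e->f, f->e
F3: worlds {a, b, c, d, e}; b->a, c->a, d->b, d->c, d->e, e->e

F1

This is the axiom for a generalized confluence (Geach) condition; its first-order frame correspondent is ∀x ∀y (xR²y → ∃w (yR²w ∧ xRw)).
F1: ✓.
F2: fails — bR²b but no w with bR²w and bRw.
F3: fails — dR²a but no w with aR²w and dRw.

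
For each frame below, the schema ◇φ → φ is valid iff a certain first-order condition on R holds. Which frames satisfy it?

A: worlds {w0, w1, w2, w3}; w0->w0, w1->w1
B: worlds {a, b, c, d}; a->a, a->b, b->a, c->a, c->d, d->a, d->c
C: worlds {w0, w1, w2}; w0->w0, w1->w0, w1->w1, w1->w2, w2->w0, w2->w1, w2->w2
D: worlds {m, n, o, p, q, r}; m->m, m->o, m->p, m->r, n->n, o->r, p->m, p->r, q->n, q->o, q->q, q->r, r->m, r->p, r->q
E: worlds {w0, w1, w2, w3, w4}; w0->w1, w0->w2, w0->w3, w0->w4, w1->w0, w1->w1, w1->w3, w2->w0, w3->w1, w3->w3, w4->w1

This is the axiom for a generalized confluence (Geach) condition; its first-order frame correspondent is ∀x ∀y (xRy → ∃w (y = w ∧ x = w)).
A: condition met.
B: fails — aRb but b ≠ a.
C: fails — w1Rw0 but w0 ≠ w1.
D: fails — mRo but o ≠ m.
E: fails — w0Rw1 but w1 ≠ w0.

A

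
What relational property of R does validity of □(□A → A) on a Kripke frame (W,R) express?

shift-reflexivity: ∀x ∀y (Rxy → Ryy)

Suppose □(□A→A) is valid. Take Rxy and set V(A)={w : Ryw}. Then at y, □A holds; since □(□A→A) at x, □A→A at y, so A at y, i.e. Ryy.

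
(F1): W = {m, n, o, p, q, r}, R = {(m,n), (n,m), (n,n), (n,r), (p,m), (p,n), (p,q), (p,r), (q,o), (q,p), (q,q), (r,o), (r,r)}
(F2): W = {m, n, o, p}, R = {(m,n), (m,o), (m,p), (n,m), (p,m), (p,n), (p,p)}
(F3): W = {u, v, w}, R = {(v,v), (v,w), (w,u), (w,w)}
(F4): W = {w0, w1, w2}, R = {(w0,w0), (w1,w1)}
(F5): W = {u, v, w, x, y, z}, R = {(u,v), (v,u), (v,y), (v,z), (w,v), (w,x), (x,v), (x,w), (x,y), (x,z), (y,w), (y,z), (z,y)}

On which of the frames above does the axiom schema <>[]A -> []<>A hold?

This is the axiom for convergence; its first-order frame correspondent is forall x forall y forall z (Rxy & Rxz -> exists w (Ryw & Rzw)).
(F1): fails — Rnr and Rnm but r and m have no common successor.
(F2): fails — Rmo and Rmo but o and o have no common successor.
(F3): fails — Rww and Rwu but w and u have no common successor.
(F4): condition met.
(F5): fails — Rvz and Rvu but z and u have no common successor.
Valid on: (F4).

(F4)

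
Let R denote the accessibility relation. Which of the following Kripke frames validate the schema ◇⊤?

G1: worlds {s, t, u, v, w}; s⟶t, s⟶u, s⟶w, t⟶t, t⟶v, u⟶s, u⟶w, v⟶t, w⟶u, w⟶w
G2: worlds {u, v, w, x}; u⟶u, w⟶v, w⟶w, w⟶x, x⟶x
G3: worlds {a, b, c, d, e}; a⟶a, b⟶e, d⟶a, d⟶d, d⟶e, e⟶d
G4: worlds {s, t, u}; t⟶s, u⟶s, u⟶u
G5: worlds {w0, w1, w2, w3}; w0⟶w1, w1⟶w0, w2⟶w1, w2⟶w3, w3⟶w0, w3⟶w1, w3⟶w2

G1, G5

The schema corresponds to seriality: ∀x ∃y Rxy.
G1: satisfies the condition.
G2: fails — world v has no successor.
G3: fails — world c has no successor.
G4: fails — world s has no successor.
G5: satisfies the condition.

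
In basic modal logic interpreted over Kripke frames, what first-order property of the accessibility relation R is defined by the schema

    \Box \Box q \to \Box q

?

This schema is the C4 axiom.
It corresponds to density: \forall x \forall y (Rxy \to \exists z (Rxz \wedge Rzy)).

density: \forall x \forall y (Rxy \to \exists z (Rxz \wedge Rzy))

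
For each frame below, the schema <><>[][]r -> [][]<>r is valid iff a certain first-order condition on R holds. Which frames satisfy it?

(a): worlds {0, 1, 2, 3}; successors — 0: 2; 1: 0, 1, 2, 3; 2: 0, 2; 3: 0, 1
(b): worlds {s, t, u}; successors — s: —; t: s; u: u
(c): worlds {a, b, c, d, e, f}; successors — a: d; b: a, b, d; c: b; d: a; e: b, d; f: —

The schema corresponds to a generalized confluence (Geach) condition: forall x forall y forall z ((x R^2 y & x R^2 z) -> exists w (y R^2 w & zRw)).
(a): holds.
(b): holds.
(c): fails — aR²a, aR²a but no w with aR²w and aRw.

(a), (b)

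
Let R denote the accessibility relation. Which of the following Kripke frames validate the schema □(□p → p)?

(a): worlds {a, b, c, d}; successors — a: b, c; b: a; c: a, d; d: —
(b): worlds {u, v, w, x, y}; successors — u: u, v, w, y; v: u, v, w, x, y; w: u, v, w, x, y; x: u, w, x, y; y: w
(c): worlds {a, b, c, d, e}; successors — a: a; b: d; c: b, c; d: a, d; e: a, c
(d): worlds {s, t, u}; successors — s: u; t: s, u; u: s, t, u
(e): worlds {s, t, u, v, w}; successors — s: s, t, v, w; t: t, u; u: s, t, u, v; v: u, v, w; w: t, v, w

(e)

Frame correspondent (Sahlqvist): ∀x ∀y (Rxy → Ryy) — i.e. shift-reflexivity.
(a): fails — Rcd but not Rdd.
(b): fails — Ruy but not Ryy.
(c): fails — Rcb but not Rbb.
(d): fails — Rut but not Rtt.
(e): holds.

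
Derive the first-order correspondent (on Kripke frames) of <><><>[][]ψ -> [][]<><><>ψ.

forall x forall y forall z ((x R^3 y & x R^2 z) -> exists w (y R^2 w & z R^3 w))

This is a Sahlqvist (Geach-type) schema ◇^3□^2ψ → □^2◇^3ψ.
First-order correspondent: forall x forall y forall z ((x R^3 y & x R^2 z) -> exists w (y R^2 w & z R^3 w)).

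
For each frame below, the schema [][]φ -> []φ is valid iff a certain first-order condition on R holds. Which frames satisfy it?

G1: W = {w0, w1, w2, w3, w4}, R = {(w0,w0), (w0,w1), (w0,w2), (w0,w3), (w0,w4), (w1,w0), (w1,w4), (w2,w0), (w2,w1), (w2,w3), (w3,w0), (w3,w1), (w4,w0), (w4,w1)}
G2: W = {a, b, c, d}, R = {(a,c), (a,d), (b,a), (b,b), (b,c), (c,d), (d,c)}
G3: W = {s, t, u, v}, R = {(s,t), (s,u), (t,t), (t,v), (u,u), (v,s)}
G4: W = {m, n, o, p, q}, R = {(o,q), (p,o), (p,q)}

The schema corresponds to density: forall x forall y (Rxy -> exists z (Rxz & Rzy)).
G1: condition met.
G2: fails — Rcd but no z with Rcz and Rzd.
G3: fails — Rvs but no z with Rvz and Rzs.
G4: fails — Rpo but no z with Rpz and Rzo.
Valid on: G1.

G1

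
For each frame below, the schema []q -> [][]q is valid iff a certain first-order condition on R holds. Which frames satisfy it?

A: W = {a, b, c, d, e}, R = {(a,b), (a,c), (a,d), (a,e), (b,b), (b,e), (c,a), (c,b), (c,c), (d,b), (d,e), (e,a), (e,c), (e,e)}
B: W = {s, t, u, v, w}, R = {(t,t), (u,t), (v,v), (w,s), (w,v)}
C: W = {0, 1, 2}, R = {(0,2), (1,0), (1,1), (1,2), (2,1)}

This is the axiom for transitivity; its first-order frame correspondent is forall x forall y forall z (Rxy & Ryz -> Rxz).
A: fails — Rde and Rea but not Rda.
B: holds.
C: fails — R02 and R21 but not R01.

B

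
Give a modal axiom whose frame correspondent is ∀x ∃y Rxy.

□p → ◇p

The condition is seriality. The D schema □p → ◇p defines it.
Suppose □p→◇p is valid. At any x set V(p)=W. Then □p at x, so ◇p at x, so x has a successor.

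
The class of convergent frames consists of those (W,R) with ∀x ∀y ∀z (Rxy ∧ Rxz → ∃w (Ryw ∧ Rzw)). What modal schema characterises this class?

◇□ψ → □◇ψ

A defining formula is ◇□ψ → □◇ψ (the .2 axiom).
Suppose ◇□ψ→□◇ψ is valid. Take Rxy, Rxz and set V(ψ)={w : Ryw}. Then □ψ at y so ◇□ψ at x, so □◇ψ at x, so ◇ψ at z, giving w with Rzw and Ryw.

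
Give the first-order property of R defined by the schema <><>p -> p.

forall x forall y (x R^2 y -> exists w (y = w & x = w))

This is a Sahlqvist (Geach-type) schema ◇^2□^0p → □^0◇^0p.
First-order correspondent: forall x forall y (x R^2 y -> exists w (y = w & x = w)).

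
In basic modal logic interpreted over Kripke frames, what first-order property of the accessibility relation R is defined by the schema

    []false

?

This schema is the Ver axiom.
Its frame correspondent is emptiness of R — forall x forall y ~Rxy.

emptiness of R: forall x forall y ~Rxy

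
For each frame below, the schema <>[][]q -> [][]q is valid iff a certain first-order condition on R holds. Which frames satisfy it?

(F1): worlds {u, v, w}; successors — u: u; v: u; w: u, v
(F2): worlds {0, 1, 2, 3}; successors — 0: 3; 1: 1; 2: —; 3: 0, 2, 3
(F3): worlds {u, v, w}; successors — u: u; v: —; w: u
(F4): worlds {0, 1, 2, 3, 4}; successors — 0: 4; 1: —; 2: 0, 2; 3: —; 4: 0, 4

Frame correspondent (Sahlqvist): forall x forall y forall z ((xRy & x R^2 z) -> exists w (y R^2 w & z = w)) — i.e. a generalized confluence (Geach) condition.
(F1): ✓.
(F2): fails — 3R2, 3R²0 but no w with 2R²w and 0=w.
(F3): ✓.
(F4): fails — 2R0, 2R²2 but no w with 0R²w and 2=w.

(F1), (F3)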